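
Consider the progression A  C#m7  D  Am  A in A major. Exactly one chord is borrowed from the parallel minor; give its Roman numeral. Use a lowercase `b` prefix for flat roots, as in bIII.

i

A major has the diatonic set A, Bm, C#m, D, E, F#m, G#dim. A, C#m7 and D are all diatonic. But Am (A–C–E) is foreign: the diatonic I on degree 1 is A, whereas Am comes from A minor. It is labeled i.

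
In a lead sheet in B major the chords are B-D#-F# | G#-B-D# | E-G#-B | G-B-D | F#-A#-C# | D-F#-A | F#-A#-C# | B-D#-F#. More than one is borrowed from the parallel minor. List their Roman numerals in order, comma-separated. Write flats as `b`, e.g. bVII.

bVI, bIII

B major has the diatonic set B, C#m, D#m, E, F#, G#m, A#dim. B–D#–F# = B, G#–B–D# = G#m, E–G#–B = E and F#–A#–C# = F# all belong to that set. G–B–D is not: scale degree 6 in B major carries G#m (vi). In B minor the chord on that degree is G, so here it functions as bVI, borrowed from the parallel minor. But D–F#–A is foreign: the diatonic iii on degree 3 is D#m, whereas D comes from B minor. It is labeled bIII.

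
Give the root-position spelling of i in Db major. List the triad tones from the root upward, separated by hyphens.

i is built on scale degree 1, which is Db in both Db major and its parallel. In Db minor the chord on Db is Db–Fb–Ab.

Db-Fb-Ab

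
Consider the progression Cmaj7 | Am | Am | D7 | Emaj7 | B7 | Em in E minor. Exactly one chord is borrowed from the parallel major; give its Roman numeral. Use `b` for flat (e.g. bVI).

Imaj7

In E minor (with V from harmonic minor) the diatonic chords are Em, F#dim, G, Am, B, C, D. Of the given chords, Cmaj7, Am, D7, B7 and Em are diatonic. But Emaj7 (E–G#–B–D#) is foreign: the diatonic i on degree 1 is Em, whereas Emaj7 comes from E major. It is labeled Imaj7.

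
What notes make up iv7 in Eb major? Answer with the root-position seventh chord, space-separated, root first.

Ab Cb Eb Gb

iv7 is built on scale degree 4, which is Ab in both Eb major and its parallel. In Eb minor the chord on Ab is Ab–Cb–Eb–Gb.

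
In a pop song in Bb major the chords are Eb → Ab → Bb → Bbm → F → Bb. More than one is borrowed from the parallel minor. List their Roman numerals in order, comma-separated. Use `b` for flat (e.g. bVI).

In Bb major the diatonic chords are Bb, Cm, Dm, Eb, F, Gm, Adim. Eb, Bb and F are all diatonic. Ab (Ab–C–Eb) is not: scale degree 7 in Bb major carries Adim (vii°). In Bb minor the chord on that degree is Ab, so here it functions as bVII, borrowed from the parallel minor. Bbm (Bb–Db–F) is not: scale degree 1 in Bb major carries Bb (I). In Bb minor the chord on that degree is Bbm, so here it functions as i, borrowed from the parallel minor.

bVII, i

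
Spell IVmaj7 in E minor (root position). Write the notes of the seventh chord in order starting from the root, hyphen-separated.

A-C#-E-G#

IVmaj7 is built on scale degree 4, which is A in both E minor and its parallel. Stacking thirds in E major on A gives A–C#–E–G#.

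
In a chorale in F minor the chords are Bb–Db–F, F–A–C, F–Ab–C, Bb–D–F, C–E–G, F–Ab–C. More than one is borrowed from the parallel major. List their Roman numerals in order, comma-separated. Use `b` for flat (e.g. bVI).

F minor has the diatonic set Fm, Gdim, Ab, Bbm, C, Db, Eb (with V from harmonic minor). Bb–Db–F = Bbm, F–Ab–C = Fm and C–E–G = C are all diatonic. F–A–C doesn't fit — on degree 1 F minor would have Fm (i). F is the degree-1 chord of F major, so it is the borrowed I. But Bb–D–F is foreign: the diatonic iv on degree 4 is Bbm, whereas Bb comes from F major. It is labeled IV.

I, IV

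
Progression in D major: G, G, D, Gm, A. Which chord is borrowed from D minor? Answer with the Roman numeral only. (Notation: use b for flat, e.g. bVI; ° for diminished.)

iv

The diatonic triads in D major are D, Em, F#m, G, A, Bm, C#dim. Of the given chords, G, D and A are diatonic. Gm (G–Bb–D) is not: scale degree 4 in D major carries G (IV). In D minor the chord on that degree is Gm, so here it functions as iv, borrowed from the parallel minor.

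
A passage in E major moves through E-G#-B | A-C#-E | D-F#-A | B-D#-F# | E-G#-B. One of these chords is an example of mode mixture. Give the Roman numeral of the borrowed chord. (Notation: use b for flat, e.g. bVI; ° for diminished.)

bVII

In E major the diatonic chords are E, F#m, G#m, A, B, C#m, D#dim. Of the given chords, E–G#–B = E, A–C#–E = A and B–D#–F# = B are diatonic. But D–F#–A is foreign: the diatonic vii° on degree 7 is D#dim, whereas D comes from E minor. It is labeled bVII.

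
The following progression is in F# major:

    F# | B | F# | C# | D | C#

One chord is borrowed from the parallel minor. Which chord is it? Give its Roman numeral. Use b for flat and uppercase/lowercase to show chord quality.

F# major has the diatonic set F#, G#m, A#m, B, C#, D#m, E#dim. F#, B and C# all belong to that set. D (D–F#–A) doesn't fit — on degree 6 F# major would have D#m (vi). D is the degree-6 chord of F# minor, so it is the borrowed bVI.

bVI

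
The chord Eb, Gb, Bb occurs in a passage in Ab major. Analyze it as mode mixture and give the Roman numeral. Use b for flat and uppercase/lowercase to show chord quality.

The root Eb is the diatonic 5th degree of Ab major; the borrowing shows in the chord quality. The diatonic chord on degree 5 would be Eb (V), but Eb–Gb–Bb is the minor chord from Ab minor. As a borrowed chord it is labeled v.

v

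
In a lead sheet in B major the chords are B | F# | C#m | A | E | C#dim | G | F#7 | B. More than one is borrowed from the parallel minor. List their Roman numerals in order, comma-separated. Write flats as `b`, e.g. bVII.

bVII, ii°, bVI

The diatonic triads in B major are B, C#m, D#m, E, F#, G#m, A#dim. B, F#, C#m, E and F#7 are all diatonic. A (A–C#–E) doesn't fit — on degree 7 B major would have A#dim (vii°). A is the degree-7 chord of B minor, so it is the borrowed bVII. C#dim (C#–E–G) is not: scale degree 2 in B major carries C#m (ii). In B minor the chord on that degree is C#dim, so here it functions as ii°, borrowed from the parallel minor. But G (G–B–D) is foreign: the diatonic vi on degree 6 is G#m, whereas G comes from B minor. It is labeled bVI.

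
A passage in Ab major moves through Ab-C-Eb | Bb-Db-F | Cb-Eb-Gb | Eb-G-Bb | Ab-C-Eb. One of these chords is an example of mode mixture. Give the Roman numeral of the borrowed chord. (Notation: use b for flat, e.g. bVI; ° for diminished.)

Ab major has the diatonic set Ab, Bbm, Cm, Db, Eb, Fm, Gdim. Of the given chords, Ab–C–Eb = Ab, Bb–Db–F = Bbm and Eb–G–Bb = Eb are diatonic. Cb–Eb–Gb doesn't fit — on degree 3 Ab major would have Cm (iii). Cb is the degree-3 chord of Ab minor, so it is the borrowed bIII.

bIII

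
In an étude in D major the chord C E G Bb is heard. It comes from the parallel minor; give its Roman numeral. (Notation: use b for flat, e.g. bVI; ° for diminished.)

bVII7

In D major scale degree 7 is C#; C is its lowered form, from D minor. The diatonic chord on degree 7 would be C#dim (vii°), but C–E–G–Bb is the dominant-seventh chord from D minor. As a borrowed chord it is labeled bVII7.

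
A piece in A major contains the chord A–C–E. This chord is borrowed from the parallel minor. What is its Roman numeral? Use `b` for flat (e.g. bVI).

The root A is the diatonic 1st degree of A major; the borrowing shows in the chord quality. The diatonic chord on degree 1 would be A (I), but A–C–E is the minor chord from A minor. As a borrowed chord it is labeled i.

i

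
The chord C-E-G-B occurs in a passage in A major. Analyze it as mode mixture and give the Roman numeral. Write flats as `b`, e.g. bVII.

In A major scale degree 3 is C#; C is its lowered form, from A minor. Diatonically A major has C#m (iii) on that degree; C–E–G–B is instead the major-seventh chord native to A minor, so it takes the label bIIImaj7.

bIIImaj7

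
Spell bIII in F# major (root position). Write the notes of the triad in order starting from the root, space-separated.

A C# E

bIII is built on the lowered scale degree 3. In F# major degree 3 is A#; lowered it becomes A. Building the major chord from the parallel minor on A: A–C#–E.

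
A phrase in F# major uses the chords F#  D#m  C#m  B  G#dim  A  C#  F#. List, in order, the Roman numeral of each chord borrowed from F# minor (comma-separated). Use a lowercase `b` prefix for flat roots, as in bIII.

v, ii°, bIII

The diatonic triads in F# major are F#, G#m, A#m, B, C#, D#m, E#dim. F#, D#m, B and C# all belong to that set. C#m (C#–E–G#) is not: scale degree 5 in F# major carries C# (V). In F# minor the chord on that degree is C#m, so here it functions as v, borrowed from the parallel minor. But G#dim (G#–B–D) is foreign: the diatonic ii on degree 2 is G#m, whereas G#dim comes from F# minor. It is labeled ii°. A (A–C#–E) doesn't fit — on degree 3 F# major would have A#m (iii). A is the degree-3 chord of F# minor, so it is the borrowed bIII.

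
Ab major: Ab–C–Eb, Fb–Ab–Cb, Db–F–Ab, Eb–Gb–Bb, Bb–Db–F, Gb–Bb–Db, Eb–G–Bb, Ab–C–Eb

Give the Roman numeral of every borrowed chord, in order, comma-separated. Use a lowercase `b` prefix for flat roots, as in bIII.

bVI, v, bVII

Ab major has the diatonic set Ab, Bbm, Cm, Db, Eb, Fm, Gdim. Ab–C–Eb = Ab, Db–F–Ab = Db, Bb–Db–F = Bbm and Eb–G–Bb = Eb are all diatonic. Fb–Ab–Cb doesn't fit — on degree 6 Ab major would have Fm (vi). Fb is the degree-6 chord of Ab minor, so it is the borrowed bVI. But Eb–Gb–Bb is foreign: the diatonic V on degree 5 is Eb, whereas Ebm comes from Ab minor. It is labeled v. But Gb–Bb–Db is foreign: the diatonic vii° on degree 7 is Gdim, whereas Gb comes from Ab minor. It is labeled bVII.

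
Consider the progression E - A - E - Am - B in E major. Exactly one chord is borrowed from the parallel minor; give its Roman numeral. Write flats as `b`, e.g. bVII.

iv

The diatonic triads in E major are E, F#m, G#m, A, B, C#m, D#dim. E, A and B are all diatonic. Am (A–C–E) doesn't fit — on degree 4 E major would have A (IV). Am is the degree-4 chord of E minor, so it is the borrowed iv.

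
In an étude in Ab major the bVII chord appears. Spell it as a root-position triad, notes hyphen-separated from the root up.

Gb-Bb-Db

bVII is built on the lowered scale degree 7. In Ab major degree 7 is G; lowered it becomes Gb. In Ab minor the chord on Gb is Gb–Bb–Db.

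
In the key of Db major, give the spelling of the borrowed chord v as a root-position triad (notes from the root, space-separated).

Ab Cb Eb

The root, Ab, is scale degree 5 — the same note in Db major and Db minor; only the chord quality changes. In Db minor the chord on Ab is Ab–Cb–Eb.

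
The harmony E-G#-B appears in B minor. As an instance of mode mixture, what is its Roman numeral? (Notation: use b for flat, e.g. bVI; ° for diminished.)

The root E is the diatonic 4th degree of B minor; the borrowing shows in the chord quality. Diatonically B minor has Em (iv) on that degree; E–G#–B is instead the major chord native to B major, so it takes the label IV.

IV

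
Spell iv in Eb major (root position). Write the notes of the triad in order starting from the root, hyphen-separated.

Ab-Cb-Eb

The root, Ab, is scale degree 4 — the same note in Eb major and Eb minor; only the chord quality changes. In Eb minor the chord on Ab is Ab–Cb–Eb.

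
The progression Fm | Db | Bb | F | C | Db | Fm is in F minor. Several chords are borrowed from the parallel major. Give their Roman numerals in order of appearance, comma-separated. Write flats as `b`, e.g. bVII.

F minor has the diatonic set Fm, Gdim, Ab, Bbm, C, Db, Eb (with V from harmonic minor). Fm, Db and C all belong to that set. Bb (Bb–D–F) is not: scale degree 4 in F minor carries Bbm (iv). In F major the chord on that degree is Bb, so here it functions as IV, borrowed from the parallel major. But F (F–A–C) is foreign: the diatonic i on degree 1 is Fm, whereas F comes from F major. It is labeled I.

IV, I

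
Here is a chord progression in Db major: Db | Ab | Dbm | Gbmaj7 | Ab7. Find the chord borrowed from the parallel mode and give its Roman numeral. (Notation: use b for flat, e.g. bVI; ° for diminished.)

In Db major the diatonic chords are Db, Ebm, Fm, Gb, Ab, Bbm, Cdim. Of the given chords, Db, Ab, Gbmaj7 and Ab7 are diatonic. Dbm (Db–Fb–Ab) is not: scale degree 1 in Db major carries Db (I). In Db minor the chord on that degree is Dbm, so here it functions as i, borrowed from the parallel minor.

i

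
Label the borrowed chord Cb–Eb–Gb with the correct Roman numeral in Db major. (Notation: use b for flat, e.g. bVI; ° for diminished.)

Cb is the lowered form of scale degree 7 in Db major (the diatonic degree 7 is C). The diatonic chord on degree 7 would be Cdim (vii°), but Cb–Eb–Gb is the major chord from Db minor. As a borrowed chord it is labeled bVII.

bVII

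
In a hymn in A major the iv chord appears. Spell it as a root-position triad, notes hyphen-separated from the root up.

The root, D, is scale degree 4 — the same note in A major and A minor; only the chord quality changes. In A minor the chord on D is D–F–A.

D-F-A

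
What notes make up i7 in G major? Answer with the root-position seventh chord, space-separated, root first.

G Bb D F

i7 is built on scale degree 1, which is G in both G major and its parallel. In G minor the chord on G is G–Bb–D–F.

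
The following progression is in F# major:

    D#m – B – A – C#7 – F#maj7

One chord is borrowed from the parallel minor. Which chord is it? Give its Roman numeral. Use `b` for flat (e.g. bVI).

bIII

In F# major the diatonic chords are F#, G#m, A#m, B, C#, D#m, E#dim. D#m, B, C#7 and F#maj7 are all diatonic. A (A–C#–E) is not: scale degree 3 in F# major carries A#m (iii). In F# minor the chord on that degree is A, so here it functions as bIII, borrowed from the parallel minor.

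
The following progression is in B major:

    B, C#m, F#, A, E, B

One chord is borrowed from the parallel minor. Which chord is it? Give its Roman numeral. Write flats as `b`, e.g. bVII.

bVII

In B major the diatonic chords are B, C#m, D#m, E, F#, G#m, A#dim. Of the given chords, B, C#m, F# and E are diatonic. A (A–C#–E) is not: scale degree 7 in B major carries A#dim (vii°). In B minor the chord on that degree is A, so here it functions as bVII, borrowed from the parallel minor.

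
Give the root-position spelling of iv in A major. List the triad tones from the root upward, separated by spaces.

iv is built on scale degree 4, which is D in both A major and its parallel. Stacking thirds in A minor on D gives D–F–A.

D F A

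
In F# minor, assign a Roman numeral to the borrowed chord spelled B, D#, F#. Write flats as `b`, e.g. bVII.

IV

B is scale degree 4 in F# minor. Diatonically F# minor has Bm (iv) on that degree; B–D#–F# is instead the major chord native to F# major, so it takes the label IV.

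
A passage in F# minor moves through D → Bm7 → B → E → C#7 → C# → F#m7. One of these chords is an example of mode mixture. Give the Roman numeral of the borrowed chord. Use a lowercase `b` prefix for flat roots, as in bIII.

In F# minor (with V from harmonic minor) the diatonic chords are F#m, G#dim, A, Bm, C#, D, E. D, Bm7, E, C#7, C# and F#m7 all belong to that set. But B (B–D#–F#) is foreign: the diatonic iv on degree 4 is Bm, whereas B comes from F# major. It is labeled IV.

IV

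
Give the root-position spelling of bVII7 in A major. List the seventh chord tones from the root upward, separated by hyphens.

bVII7 is built on the lowered scale degree 7. In A major degree 7 is G#; lowered it becomes G. Stacking thirds in A minor on G gives G–B–D–F.

G-B-D-F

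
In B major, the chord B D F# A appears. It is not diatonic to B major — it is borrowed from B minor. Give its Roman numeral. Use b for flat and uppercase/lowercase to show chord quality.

i7

The root B is the diatonic 1st degree of B major; the borrowing shows in the chord quality. B–D–F#–A is a minor-seventh chord — the form found in B minor, not the diatonic I (B). Borrowed into B major it is written i7.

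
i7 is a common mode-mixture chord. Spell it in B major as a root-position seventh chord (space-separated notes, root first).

The root, B, is scale degree 1 — the same note in B major and B minor; only the chord quality changes. Building the minor-seventh chord from the parallel minor on B: B–D–F#–A.

B D F# A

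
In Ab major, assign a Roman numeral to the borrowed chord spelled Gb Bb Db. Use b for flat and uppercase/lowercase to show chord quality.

bVII

In Ab major scale degree 7 is G; Gb is its lowered form, from Ab minor. Diatonically Ab major has Gdim (vii°) on that degree; Gb–Bb–Db is instead the major chord native to Ab minor, so it takes the label bVII.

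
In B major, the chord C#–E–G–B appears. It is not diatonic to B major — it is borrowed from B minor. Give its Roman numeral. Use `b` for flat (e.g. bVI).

The root C# is the diatonic 2nd degree of B major; the borrowing shows in the chord quality. The diatonic chord on degree 2 would be C#m (ii), but C#–E–G–B is the half-diminished-seventh chord from B minor. As a borrowed chord it is labeled iiø7.

iiø7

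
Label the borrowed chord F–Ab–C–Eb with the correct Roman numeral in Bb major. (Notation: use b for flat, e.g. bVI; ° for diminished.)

The root F is the diatonic 5th degree of Bb major; the borrowing shows in the chord quality. Diatonically Bb major has F (V) on that degree; F–Ab–C–Eb is instead the minor-seventh chord native to Bb minor, so it takes the label v7.

v7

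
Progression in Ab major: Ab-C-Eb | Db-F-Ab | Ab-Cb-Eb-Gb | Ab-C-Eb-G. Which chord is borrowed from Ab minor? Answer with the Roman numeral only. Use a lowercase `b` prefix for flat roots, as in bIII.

In Ab major the diatonic chords are Ab, Bbm, Cm, Db, Eb, Fm, Gdim. Ab–C–Eb = Ab, Db–F–Ab = Db and Ab–C–Eb–G = Abmaj7 are all diatonic. But Ab–Cb–Eb–Gb is foreign: the diatonic I on degree 1 is Ab, whereas Abm7 comes from Ab minor. It is labeled i7.

i7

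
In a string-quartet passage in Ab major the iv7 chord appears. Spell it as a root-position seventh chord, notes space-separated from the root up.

iv7 is built on scale degree 4, which is Db in both Ab major and its parallel. Building the minor-seventh chord from the parallel minor on Db: Db–Fb–Ab–Cb.

Db Fb Ab Cb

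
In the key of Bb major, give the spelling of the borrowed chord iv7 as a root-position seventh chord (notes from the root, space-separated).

iv7 is built on scale degree 4, which is Eb in both Bb major and its parallel. In Bb minor the chord on Eb is Eb–Gb–Bb–Db.

Eb Gb Bb Db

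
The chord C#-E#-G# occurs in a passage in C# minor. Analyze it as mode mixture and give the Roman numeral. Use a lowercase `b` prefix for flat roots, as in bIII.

I

The root C# is the diatonic 1st degree of C# minor; the borrowing shows in the chord quality. The diatonic chord on degree 1 would be C#m (i), but C#–E#–G# is the major chord from C# major. As a borrowed chord it is labeled I.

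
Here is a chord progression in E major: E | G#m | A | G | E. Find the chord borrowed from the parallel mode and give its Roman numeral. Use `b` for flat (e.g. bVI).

bIII

The diatonic triads in E major are E, F#m, G#m, A, B, C#m, D#dim. E, G#m and A all belong to that set. G (G–B–D) doesn't fit — on degree 3 E major would have G#m (iii). G is the degree-3 chord of E minor, so it is the borrowed bIII.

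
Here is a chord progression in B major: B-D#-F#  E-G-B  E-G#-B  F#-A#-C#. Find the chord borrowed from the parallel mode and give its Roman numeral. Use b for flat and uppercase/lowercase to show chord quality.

iv

The diatonic triads in B major are B, C#m, D#m, E, F#, G#m, A#dim. Of the given chords, B–D#–F# = B, E–G#–B = E and F#–A#–C# = F# are diatonic. E–G–B doesn't fit — on degree 4 B major would have E (IV). Em is the degree-4 chord of B minor, so it is the borrowed iv.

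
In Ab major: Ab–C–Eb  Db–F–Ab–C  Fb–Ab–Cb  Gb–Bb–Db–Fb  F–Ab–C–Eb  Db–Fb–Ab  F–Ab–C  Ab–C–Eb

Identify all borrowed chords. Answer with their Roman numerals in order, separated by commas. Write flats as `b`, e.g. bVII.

bVI, bVII7, iv

Ab major has the diatonic set Ab, Bbm, Cm, Db, Eb, Fm, Gdim. Of the given chords, Ab–C–Eb = Ab, Db–F–Ab–C = Dbmaj7, F–Ab–C–Eb = Fm7 and F–Ab–C = Fm are diatonic. Fb–Ab–Cb doesn't fit — on degree 6 Ab major would have Fm (vi). Fb is the degree-6 chord of Ab minor, so it is the borrowed bVI. Gb–Bb–Db–Fb is not: scale degree 7 in Ab major carries Gdim (vii°). In Ab minor the chord on that degree is Gb7, so here it functions as bVII7, borrowed from the parallel minor. Db–Fb–Ab doesn't fit — on degree 4 Ab major would have Db (IV). Dbm is the degree-4 chord of Ab minor, so it is the borrowed iv.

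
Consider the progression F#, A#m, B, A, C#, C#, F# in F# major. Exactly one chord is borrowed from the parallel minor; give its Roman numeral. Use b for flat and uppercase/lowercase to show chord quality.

In F# major the diatonic chords are F#, G#m, A#m, B, C#, D#m, E#dim. Of the given chords, F#, A#m, B and C# are diatonic. A (A–C#–E) doesn't fit — on degree 3 F# major would have A#m (iii). A is the degree-3 chord of F# minor, so it is the borrowed bIII.

bIII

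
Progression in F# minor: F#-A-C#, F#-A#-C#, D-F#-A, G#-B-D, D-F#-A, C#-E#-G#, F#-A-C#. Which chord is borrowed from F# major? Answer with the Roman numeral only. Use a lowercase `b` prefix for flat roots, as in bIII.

In F# minor (with V from harmonic minor) the diatonic chords are F#m, G#dim, A, Bm, C#, D, E. F#–A–C# = F#m, D–F#–A = D, G#–B–D = G#dim and C#–E#–G# = C# are all diatonic. F#–A#–C# doesn't fit — on degree 1 F# minor would have F#m (i). F# is the degree-1 chord of F# major, so it is the borrowed I.

I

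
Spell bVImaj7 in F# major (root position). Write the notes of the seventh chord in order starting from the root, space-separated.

D F# A C#

The root of bVImaj7 is the lowered 6th degree: D# becomes D. Building the major-seventh chord from the parallel minor on D: D–F#–A–C#.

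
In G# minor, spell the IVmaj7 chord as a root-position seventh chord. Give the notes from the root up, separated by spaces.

C# E# G# B#

The root, C#, is scale degree 4 — the same note in G# minor and G# major; only the chord quality changes. In G# major the chord on C# is C#–E#–G#–B#.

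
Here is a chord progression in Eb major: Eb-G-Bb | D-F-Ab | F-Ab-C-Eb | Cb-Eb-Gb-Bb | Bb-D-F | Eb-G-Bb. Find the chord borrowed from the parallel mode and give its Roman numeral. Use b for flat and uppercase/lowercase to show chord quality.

bVImaj7

In Eb major the diatonic chords are Eb, Fm, Gm, Ab, Bb, Cm, Ddim. Eb–G–Bb = Eb, D–F–Ab = Ddim, F–Ab–C–Eb = Fm7 and Bb–D–F = Bb all belong to that set. Cb–Eb–Gb–Bb is not: scale degree 6 in Eb major carries Cm (vi). In Eb minor the chord on that degree is Cbmaj7, so here it functions as bVImaj7, borrowed from the parallel minor.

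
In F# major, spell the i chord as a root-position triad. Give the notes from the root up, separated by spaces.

F# A C#

i is built on scale degree 1, which is F# in both F# major and its parallel. Building the minor chord from the parallel minor on F#: F#–A–C#.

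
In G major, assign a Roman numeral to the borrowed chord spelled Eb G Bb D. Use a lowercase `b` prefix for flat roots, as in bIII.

bVImaj7

The root Eb is the lowered 6th scale degree — diatonically G major has E there. Eb–G–Bb–D is a major-seventh chord — the form found in G minor, not the diatonic vi (Em). Borrowed into G major it is written bVImaj7.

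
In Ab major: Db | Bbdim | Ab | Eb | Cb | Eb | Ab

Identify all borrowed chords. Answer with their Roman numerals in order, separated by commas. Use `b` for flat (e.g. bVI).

ii°, bIII

Ab major has the diatonic set Ab, Bbm, Cm, Db, Eb, Fm, Gdim. Db, Ab and Eb are all diatonic. But Bbdim (Bb–Db–Fb) is foreign: the diatonic ii on degree 2 is Bbm, whereas Bbdim comes from Ab minor. It is labeled ii°. But Cb (Cb–Eb–Gb) is foreign: the diatonic iii on degree 3 is Cm, whereas Cb comes from Ab minor. It is labeled bIII.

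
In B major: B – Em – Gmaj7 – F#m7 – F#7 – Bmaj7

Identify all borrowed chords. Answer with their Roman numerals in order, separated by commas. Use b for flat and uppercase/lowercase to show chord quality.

B major has the diatonic set B, C#m, D#m, E, F#, G#m, A#dim. B, F#7 and Bmaj7 all belong to that set. Em (E–G–B) is not: scale degree 4 in B major carries E (IV). In B minor the chord on that degree is Em, so here it functions as iv, borrowed from the parallel minor. Gmaj7 (G–B–D–F#) doesn't fit — on degree 6 B major would have G#m (vi). Gmaj7 is the degree-6 chord of B minor, so it is the borrowed bVImaj7. But F#m7 (F#–A–C#–E) is foreign: the diatonic V on degree 5 is F#, whereas F#m7 comes from B minor. It is labeled v7.

iv, bVImaj7, v7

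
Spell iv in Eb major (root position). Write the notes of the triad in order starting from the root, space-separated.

Ab Cb Eb

iv is built on scale degree 4, which is Ab in both Eb major and its parallel. In Eb minor the chord on Ab is Ab–Cb–Eb.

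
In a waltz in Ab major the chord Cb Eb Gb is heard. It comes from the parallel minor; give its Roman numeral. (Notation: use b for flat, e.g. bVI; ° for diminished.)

bIII

The root Cb is the lowered 3rd scale degree — diatonically Ab major has C there. Diatonically Ab major has Cm (iii) on that degree; Cb–Eb–Gb is instead the major chord native to Ab minor, so it takes the label bIII.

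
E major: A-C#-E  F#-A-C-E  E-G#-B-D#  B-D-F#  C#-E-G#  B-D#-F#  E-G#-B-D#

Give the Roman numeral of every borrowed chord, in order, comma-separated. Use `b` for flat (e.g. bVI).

E major has the diatonic set E, F#m, G#m, A, B, C#m, D#dim. A–C#–E = A, E–G#–B–D# = Emaj7, C#–E–G# = C#m and B–D#–F# = B are all diatonic. But F#–A–C–E is foreign: the diatonic ii on degree 2 is F#m, whereas F#m7b5 comes from E minor. It is labeled iiø7. B–D–F# doesn't fit — on degree 5 E major would have B (V). Bm is the degree-5 chord of E minor, so it is the borrowed v.

iiø7, v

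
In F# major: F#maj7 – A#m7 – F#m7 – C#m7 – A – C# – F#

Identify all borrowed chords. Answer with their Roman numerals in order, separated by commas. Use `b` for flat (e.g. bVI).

i7, v7, bIII

The diatonic triads in F# major are F#, G#m, A#m, B, C#, D#m, E#dim. Of the given chords, F#maj7, A#m7, C# and F# are diatonic. F#m7 (F#–A–C#–E) is not: scale degree 1 in F# major carries F# (I). In F# minor the chord on that degree is F#m7, so here it functions as i7, borrowed from the parallel minor. C#m7 (C#–E–G#–B) doesn't fit — on degree 5 F# major would have C# (V). C#m7 is the degree-5 chord of F# minor, so it is the borrowed v7. But A (A–C#–E) is foreign: the diatonic iii on degree 3 is A#m, whereas A comes from F# minor. It is labeled bIII.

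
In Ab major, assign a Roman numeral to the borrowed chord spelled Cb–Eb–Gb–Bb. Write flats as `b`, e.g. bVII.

Cb is the lowered form of scale degree 3 in Ab major (the diatonic degree 3 is C). Cb–Eb–Gb–Bb is a major-seventh chord — the form found in Ab minor, not the diatonic iii (Cm). Borrowed into Ab major it is written bIIImaj7.

bIIImaj7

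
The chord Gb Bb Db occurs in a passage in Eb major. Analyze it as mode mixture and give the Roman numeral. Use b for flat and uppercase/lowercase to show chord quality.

The root Gb is the lowered 3rd scale degree — diatonically Eb major has G there. Gb–Bb–Db is a major chord — the form found in Eb minor, not the diatonic iii (Gm). Borrowed into Eb major it is written bIII.

bIII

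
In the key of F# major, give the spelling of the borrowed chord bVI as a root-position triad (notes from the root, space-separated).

D F# A

The root of bVI is the lowered 6th degree: D# becomes D. In F# minor the chord on D is D–F#–A.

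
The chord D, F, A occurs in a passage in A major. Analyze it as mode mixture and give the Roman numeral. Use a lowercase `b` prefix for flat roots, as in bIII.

D is scale degree 4 in A major. D–F–A is a minor chord — the form found in A minor, not the diatonic IV (D). Borrowed into A major it is written iv.

iv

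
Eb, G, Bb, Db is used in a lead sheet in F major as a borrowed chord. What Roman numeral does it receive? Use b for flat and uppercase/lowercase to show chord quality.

Eb is the lowered form of scale degree 7 in F major (the diatonic degree 7 is E). The diatonic chord on degree 7 would be Edim (vii°), but Eb–G–Bb–Db is the dominant-seventh chord from F minor. As a borrowed chord it is labeled bVII7.

bVII7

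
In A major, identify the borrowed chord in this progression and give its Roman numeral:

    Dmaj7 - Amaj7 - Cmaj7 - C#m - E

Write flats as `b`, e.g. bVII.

In A major the diatonic chords are A, Bm, C#m, D, E, F#m, G#dim. Of the given chords, Dmaj7, Amaj7, C#m and E are diatonic. Cmaj7 (C–E–G–B) is not: scale degree 3 in A major carries C#m (iii). In A minor the chord on that degree is Cmaj7, so here it functions as bIIImaj7, borrowed from the parallel minor.

bIIImaj7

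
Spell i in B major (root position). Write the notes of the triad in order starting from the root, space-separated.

B D F#

The root, B, is scale degree 1 — the same note in B major and B minor; only the chord quality changes. Building the minor chord from the parallel minor on B: B–D–F#.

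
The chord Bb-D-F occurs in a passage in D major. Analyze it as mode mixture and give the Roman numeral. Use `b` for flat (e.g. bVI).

The root Bb is the lowered 6th scale degree — diatonically D major has B there. Diatonically D major has Bm (vi) on that degree; Bb–D–F is instead the major chord native to D minor, so it takes the label bVI.

bVI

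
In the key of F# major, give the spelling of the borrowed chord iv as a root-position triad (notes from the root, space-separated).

iv is built on scale degree 4, which is B in both F# major and its parallel. Building the minor chord from the parallel minor on B: B–D–F#.

B D F#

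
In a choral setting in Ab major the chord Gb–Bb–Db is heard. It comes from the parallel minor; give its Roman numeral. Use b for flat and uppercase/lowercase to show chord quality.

bVII

In Ab major scale degree 7 is G; Gb is its lowered form, from Ab minor. Diatonically Ab major has Gdim (vii°) on that degree; Gb–Bb–Db is instead the major chord native to Ab minor, so it takes the label bVII.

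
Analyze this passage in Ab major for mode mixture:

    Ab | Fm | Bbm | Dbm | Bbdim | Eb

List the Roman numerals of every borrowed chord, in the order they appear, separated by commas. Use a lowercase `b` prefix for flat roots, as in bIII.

iv, ii°

The diatonic triads in Ab major are Ab, Bbm, Cm, Db, Eb, Fm, Gdim. Ab, Fm, Bbm and Eb are all diatonic. Dbm (Db–Fb–Ab) doesn't fit — on degree 4 Ab major would have Db (IV). Dbm is the degree-4 chord of Ab minor, so it is the borrowed iv. But Bbdim (Bb–Db–Fb) is foreign: the diatonic ii on degree 2 is Bbm, whereas Bbdim comes from Ab minor. It is labeled ii°.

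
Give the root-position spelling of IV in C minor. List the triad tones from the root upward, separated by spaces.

F A C

The root, F, is scale degree 4 — the same note in C minor and C major; only the chord quality changes. Stacking thirds in C major on F gives F–A–C.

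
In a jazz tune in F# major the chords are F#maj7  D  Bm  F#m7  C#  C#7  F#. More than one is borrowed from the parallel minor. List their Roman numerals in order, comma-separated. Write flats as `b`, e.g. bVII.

bVI, iv, i7

F# major has the diatonic set F#, G#m, A#m, B, C#, D#m, E#dim. Of the given chords, F#maj7, C#, C#7 and F# are diatonic. D (D–F#–A) doesn't fit — on degree 6 F# major would have D#m (vi). D is the degree-6 chord of F# minor, so it is the borrowed bVI. But Bm (B–D–F#) is foreign: the diatonic IV on degree 4 is B, whereas Bm comes from F# minor. It is labeled iv. F#m7 (F#–A–C#–E) doesn't fit — on degree 1 F# major would have F# (I). F#m7 is the degree-1 chord of F# minor, so it is the borrowed i7.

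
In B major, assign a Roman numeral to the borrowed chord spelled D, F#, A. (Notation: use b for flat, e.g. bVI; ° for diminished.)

bIII

In B major scale degree 3 is D#; D is its lowered form, from B minor. D–F#–A is a major chord — the form found in B minor, not the diatonic iii (D#m). Borrowed into B major it is written bIII.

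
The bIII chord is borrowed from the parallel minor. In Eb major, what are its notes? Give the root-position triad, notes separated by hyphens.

Gb-Bb-Db

The root of bIII is the lowered 3rd degree: G becomes Gb. Stacking thirds in Eb minor on Gb gives Gb–Bb–Db.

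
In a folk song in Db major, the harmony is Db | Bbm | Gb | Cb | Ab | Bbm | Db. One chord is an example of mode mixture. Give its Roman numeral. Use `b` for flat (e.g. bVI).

bVII

The diatonic triads in Db major are Db, Ebm, Fm, Gb, Ab, Bbm, Cdim. Db, Bbm, Gb and Ab are all diatonic. Cb (Cb–Eb–Gb) is not: scale degree 7 in Db major carries Cdim (vii°). In Db minor the chord on that degree is Cb, so here it functions as bVII, borrowed from the parallel minor.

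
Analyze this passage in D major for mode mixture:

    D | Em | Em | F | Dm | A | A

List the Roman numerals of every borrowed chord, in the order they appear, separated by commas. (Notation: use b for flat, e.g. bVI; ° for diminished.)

bIII, i

The diatonic triads in D major are D, Em, F#m, G, A, Bm, C#dim. D, Em and A all belong to that set. But F (F–A–C) is foreign: the diatonic iii on degree 3 is F#m, whereas F comes from D minor. It is labeled bIII. Dm (D–F–A) is not: scale degree 1 in D major carries D (I). In D minor the chord on that degree is Dm, so here it functions as i, borrowed from the parallel minor.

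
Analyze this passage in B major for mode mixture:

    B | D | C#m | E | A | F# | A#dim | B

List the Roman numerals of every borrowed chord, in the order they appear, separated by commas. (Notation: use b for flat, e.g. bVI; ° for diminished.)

bIII, bVII

B major has the diatonic set B, C#m, D#m, E, F#, G#m, A#dim. Of the given chords, B, C#m, E, F# and A#dim are diatonic. But D (D–F#–A) is foreign: the diatonic iii on degree 3 is D#m, whereas D comes from B minor. It is labeled bIII. A (A–C#–E) doesn't fit — on degree 7 B major would have A#dim (vii°). A is the degree-7 chord of B minor, so it is the borrowed bVII.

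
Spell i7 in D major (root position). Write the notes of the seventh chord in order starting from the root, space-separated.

i7 is built on scale degree 1, which is D in both D major and its parallel. Stacking thirds in D minor on D gives D–F–A–C.

D F A C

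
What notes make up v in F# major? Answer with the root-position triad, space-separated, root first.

C# E G#

v is built on scale degree 5, which is C# in both F# major and its parallel. Building the minor chord from the parallel minor on C#: C#–E–G#.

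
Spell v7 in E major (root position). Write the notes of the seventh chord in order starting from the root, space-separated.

v7 is built on scale degree 5, which is B in both E major and its parallel. Stacking thirds in E minor on B gives B–D–F#–A.

B D F# A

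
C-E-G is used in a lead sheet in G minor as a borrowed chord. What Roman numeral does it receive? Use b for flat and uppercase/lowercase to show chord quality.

C is scale degree 4 in G minor. The diatonic chord on degree 4 would be Cm (iv), but C–E–G is the major chord from G major. As a borrowed chord it is labeled IV.

IV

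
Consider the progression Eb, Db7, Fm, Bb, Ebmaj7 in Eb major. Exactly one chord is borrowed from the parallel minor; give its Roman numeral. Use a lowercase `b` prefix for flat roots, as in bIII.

The diatonic triads in Eb major are Eb, Fm, Gm, Ab, Bb, Cm, Ddim. Eb, Fm, Bb and Ebmaj7 are all diatonic. But Db7 (Db–F–Ab–Cb) is foreign: the diatonic vii° on degree 7 is Ddim, whereas Db7 comes from Eb minor. It is labeled bVII7.

bVII7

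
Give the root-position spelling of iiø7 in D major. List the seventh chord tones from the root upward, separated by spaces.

E G Bb D

iiø7 is built on scale degree 2, which is E in both D major and its parallel. Stacking thirds in D minor on E gives E–G–Bb–D.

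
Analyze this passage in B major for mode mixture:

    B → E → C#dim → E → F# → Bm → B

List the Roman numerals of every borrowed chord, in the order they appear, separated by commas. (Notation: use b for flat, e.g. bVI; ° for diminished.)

B major has the diatonic set B, C#m, D#m, E, F#, G#m, A#dim. Of the given chords, B, E and F# are diatonic. But C#dim (C#–E–G) is foreign: the diatonic ii on degree 2 is C#m, whereas C#dim comes from B minor. It is labeled ii°. But Bm (B–D–F#) is foreign: the diatonic I on degree 1 is B, whereas Bm comes from B minor. It is labeled i.

ii°, i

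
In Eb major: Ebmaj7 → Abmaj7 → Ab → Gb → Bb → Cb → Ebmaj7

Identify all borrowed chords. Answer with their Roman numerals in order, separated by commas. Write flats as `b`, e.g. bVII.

bIII, bVI

Eb major has the diatonic set Eb, Fm, Gm, Ab, Bb, Cm, Ddim. Ebmaj7, Abmaj7, Ab and Bb all belong to that set. Gb (Gb–Bb–Db) doesn't fit — on degree 3 Eb major would have Gm (iii). Gb is the degree-3 chord of Eb minor, so it is the borrowed bIII. Cb (Cb–Eb–Gb) is not: scale degree 6 in Eb major carries Cm (vi). In Eb minor the chord on that degree is Cb, so here it functions as bVI, borrowed from the parallel minor.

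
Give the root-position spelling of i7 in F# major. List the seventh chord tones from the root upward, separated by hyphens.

F#-A-C#-E

i7 is built on scale degree 1, which is F# in both F# major and its parallel. Stacking thirds in F# minor on F# gives F#–A–C#–E.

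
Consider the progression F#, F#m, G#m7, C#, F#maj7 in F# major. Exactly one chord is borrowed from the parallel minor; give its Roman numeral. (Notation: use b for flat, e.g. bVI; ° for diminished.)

i

The diatonic triads in F# major are F#, G#m, A#m, B, C#, D#m, E#dim. Of the given chords, F#, G#m7, C# and F#maj7 are diatonic. F#m (F#–A–C#) doesn't fit — on degree 1 F# major would have F# (I). F#m is the degree-1 chord of F# minor, so it is the borrowed i.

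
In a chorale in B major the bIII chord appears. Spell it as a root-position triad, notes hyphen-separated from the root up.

D-F#-A

The root of bIII is the lowered 3rd degree: D# becomes D. Stacking thirds in B minor on D gives D–F#–A.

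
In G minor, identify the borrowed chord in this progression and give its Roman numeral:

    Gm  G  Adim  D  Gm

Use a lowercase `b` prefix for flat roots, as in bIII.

I

The diatonic triads in G minor (with V from harmonic minor) are Gm, Adim, Bb, Cm, D, Eb, F. Gm, Adim and D are all diatonic. But G (G–B–D) is foreign: the diatonic i on degree 1 is Gm, whereas G comes from G major. It is labeled I.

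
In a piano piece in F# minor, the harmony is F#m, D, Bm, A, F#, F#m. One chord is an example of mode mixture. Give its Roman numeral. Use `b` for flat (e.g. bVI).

I

F# minor has the diatonic set F#m, G#dim, A, Bm, C#, D, E (with V from harmonic minor). Of the given chords, F#m, D, Bm and A are diatonic. F# (F#–A#–C#) doesn't fit — on degree 1 F# minor would have F#m (i). F# is the degree-1 chord of F# major, so it is the borrowed I.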